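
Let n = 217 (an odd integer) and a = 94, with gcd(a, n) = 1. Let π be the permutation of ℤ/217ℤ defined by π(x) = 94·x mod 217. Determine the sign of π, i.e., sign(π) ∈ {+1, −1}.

Trace 125: π^k(125) = [125, 32, 187, 1, 94, 156] for k=0..5.
The orbit structure of x ↦ 94x mod 217: 62 orbits of sizes [6, 6, 6, 6, 6, 6, 6, 6, 6, 6, 6, 6, 6, 6, 6, 6, 6, 6, 6, 6, 6, 6, 6, 6, 6, 6, 6, 6, 6, 6, 6, 1, 1, 1, 1, 1, 1, 1, 1, 1, 1, 1, 1, 1, 1, 1, 1, 1, 1, 1, 1, 1, 1, 1, 1, 1, 1, 1, 1, 1, 1, 1].
With 62 cycles on 217 points, sign = (−1)^{217−62} = -1.
Check: (94/217) = -1 by Zolotarev.

-1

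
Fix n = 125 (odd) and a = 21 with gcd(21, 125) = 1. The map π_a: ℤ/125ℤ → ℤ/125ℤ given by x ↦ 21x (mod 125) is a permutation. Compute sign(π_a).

+1

Orbit of 86 under x↦21x: [86, 56, 51, 71, 116, 61, 31]… (length divides ord_125(21)).
13 cycles of lengths [25, 25, 25, 25, 5, 5, 5, 5, 1, 1, 1, 1, 1].
n − c = 125 − 13 = 112; sign = (−1)^112 = +1.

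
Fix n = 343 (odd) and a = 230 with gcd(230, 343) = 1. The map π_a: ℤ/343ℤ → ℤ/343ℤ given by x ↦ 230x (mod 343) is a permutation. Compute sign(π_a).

Start at x=55: 55 → 302 → 174 → 232 → 195 → 260 → 118 → … (one orbit).
π_230 has 10 disjoint cycles with lengths [98, 98, 98, 14, 14, 14, 2, 2, 2, 1] on {0,…,342}.
Σ(ℓ_i−1) = 343−10 = 333; sign = (−1)^333 = -1.
(230|343)_J = -1 (Zolotarev's lemma cross-check).

-1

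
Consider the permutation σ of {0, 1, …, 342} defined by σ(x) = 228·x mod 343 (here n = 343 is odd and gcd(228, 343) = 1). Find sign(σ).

Orbit of 268 under x↦228x: [268, 50, 81, 289, 36, 319, 16]… (length divides ord_343(228)).
Cycle type of π: 147×2 + 21×2 + 3×2 + 1; total 7 cycles.
With 7 cycles on 343 points, sign = (−1)^{343−7} = +1.
Zolotarev: (228|343) = +1, matching the cycle-count sign.

+1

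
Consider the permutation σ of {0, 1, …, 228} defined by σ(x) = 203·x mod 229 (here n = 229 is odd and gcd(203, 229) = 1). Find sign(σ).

+1

Orbit of 165 under x↦203x: [165, 61, 17, 16, 42, 53, 225]… (length divides ord_229(203)).
π_203 has 13 disjoint cycles with lengths [19, 19, 19, 19, 19, 19, 19, 19, 19, 19, 19, 19, 1] on {0,…,228}.
sign(π) = (−1)^{n − #cycles} = (−1)^{229−13} = (−1)^216 = +1.
Via Zolotarev, sign(π_{203}) = (203|229) = +1.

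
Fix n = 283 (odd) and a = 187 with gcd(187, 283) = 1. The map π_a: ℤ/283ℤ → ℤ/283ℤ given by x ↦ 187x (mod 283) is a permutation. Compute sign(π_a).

-1

Start at x=61: 61 → 87 → 138 → 53 → 6 → 273 → 111 → … (one orbit).
2 cycles of lengths [282, 1].
2 cycles on 283: each ℓ→(−1)^(ℓ−1), product (−1)^281 = -1.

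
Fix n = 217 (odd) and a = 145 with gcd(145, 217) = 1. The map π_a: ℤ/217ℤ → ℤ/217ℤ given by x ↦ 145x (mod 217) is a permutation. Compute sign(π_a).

Start at x=78: 78 → 26 → 81 → 27 → 9 → 3 → 1 → … (one orbit).
π_145 has 9 disjoint cycles with lengths [30, 30, 30, 30, 30, 30, 30, 6, 1] on {0,…,216}.
9 cycles on 217: each ℓ→(−1)^(ℓ−1), product (−1)^208 = +1.

+1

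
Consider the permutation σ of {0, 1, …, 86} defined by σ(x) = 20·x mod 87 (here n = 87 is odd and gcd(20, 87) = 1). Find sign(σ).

Trace 83: π^k(83) = [83, 7, 53, 16, 59, 49, 23] for k=0..6.
The orbit structure of x ↦ 20x mod 87: 10 orbits of sizes [14, 14, 14, 14, 7, 7, 7, 7, 2, 1].
sign(π) = (−1)^{n − #cycles} = (−1)^{87−10} = (−1)^77 = -1.
Via Zolotarev, sign(π_{20}) = (20|87) = -1.

-1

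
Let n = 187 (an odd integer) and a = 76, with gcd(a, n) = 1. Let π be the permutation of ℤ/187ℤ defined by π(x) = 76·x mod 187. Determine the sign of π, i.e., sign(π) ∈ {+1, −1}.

Trace 1: π^k(1) = [1, 76, 166, 87, 67, 43, 89] for k=0..6.
The orbit structure of x ↦ 76x mod 187: 28 orbits of sizes [8, 8, 8, 8, 8, 8, 8, 8, 8, 8, 8, 8, 8, 8, 8, 8, 8, 8, 8, 8, 8, 8, 2, 2, 2, 2, 2, 1].
Σ(ℓ_i−1) = 187−28 = 159; sign = (−1)^159 = -1.
The Jacobi symbol (76|187) = -1 (Zolotarev) agrees.

-1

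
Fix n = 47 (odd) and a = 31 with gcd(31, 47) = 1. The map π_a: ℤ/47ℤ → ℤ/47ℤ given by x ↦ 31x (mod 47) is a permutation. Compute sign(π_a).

-1

Start at x=20: 20 → 9 → 44 → 1 → 31 → 21 → 40 → … (one orbit).
Cycle type of π: 46 + 1; total 2 cycles.
47 − 2 = 45 transpositions; sign(π) = (−1)^45 = -1.
Zolotarev: (31|47) = -1, matching the cycle-count sign.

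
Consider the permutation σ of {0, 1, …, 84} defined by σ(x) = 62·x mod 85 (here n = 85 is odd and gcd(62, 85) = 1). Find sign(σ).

+1

Orbit of 73 under x↦62x: [73, 21, 27, 59, 3, 16, 57]… (length divides ord_85(62)).
Decompose π into cycles: lengths [16, 16, 16, 16, 16, 4, 1] (7 cycles, including the fixed point 0).
Σ(ℓ_i−1) = 85−7 = 78; sign = (−1)^78 = +1.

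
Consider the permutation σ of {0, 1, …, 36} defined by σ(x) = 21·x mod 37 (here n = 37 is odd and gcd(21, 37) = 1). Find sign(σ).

+1

Trace 34: π^k(34) = [34, 11, 9, 4, 10, 25, 7] for k=0..6.
Decompose π into cycles: lengths [18, 18, 1] (3 cycles, including the fixed point 0).
3 cycles on 37: each ℓ→(−1)^(ℓ−1), product (−1)^34 = +1.
Check: (21/37) = +1 by Zolotarev.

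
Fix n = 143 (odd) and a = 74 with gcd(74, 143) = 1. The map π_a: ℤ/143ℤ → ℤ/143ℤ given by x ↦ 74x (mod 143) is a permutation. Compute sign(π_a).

Orbit of 53 under x↦74x: [53, 61, 81, 131, 113, 68, 27]… (length divides ord_143(74)).
π_74 has 10 disjoint cycles with lengths [30, 30, 30, 30, 10, 3, 3, 3, 3, 1] on {0,…,142}.
10 cycles on 143: each ℓ→(−1)^(ℓ−1), product (−1)^133 = -1.
Zolotarev: (74|143) = -1, matching the cycle-count sign.

-1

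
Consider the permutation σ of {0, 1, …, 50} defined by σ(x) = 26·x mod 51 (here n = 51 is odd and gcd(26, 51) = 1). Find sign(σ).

Orbit of 2 under x↦26x: [2, 1, 26, 13, 32, 16, 8]… (length divides ord_51(26)).
Cycle type of π: 8×6 + 2 + 1; total 8 cycles.
With 8 cycles on 51 points, sign = (−1)^{51−8} = -1.

-1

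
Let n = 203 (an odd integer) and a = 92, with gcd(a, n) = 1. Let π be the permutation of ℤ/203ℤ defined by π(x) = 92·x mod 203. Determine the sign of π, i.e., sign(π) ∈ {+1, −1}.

Start at x=71: 71 → 36 → 64 → 1 → 92 → 141 → 183 → … (one orbit).
21 cycles of lengths [14, 14, 14, 14, 14, 14, 14, 14, 14, 14, 14, 14, 14, 14, 1, 1, 1, 1, 1, 1, 1].
With 21 cycles on 203 points, sign = (−1)^{203−21} = +1.
Check: (92/203) = +1 by Zolotarev.

+1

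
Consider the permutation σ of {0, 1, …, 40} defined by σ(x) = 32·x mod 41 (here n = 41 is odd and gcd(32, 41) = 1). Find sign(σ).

Orbit of 40 under x↦32x: [40, 9, 1, 32]… (length divides ord_41(32)).
Decompose π into cycles: lengths [4, 4, 4, 4, 4, 4, 4, 4, 4, 4, 1] (11 cycles, including the fixed point 0).
With 11 cycles on 41 points, sign = (−1)^{41−11} = +1.

+1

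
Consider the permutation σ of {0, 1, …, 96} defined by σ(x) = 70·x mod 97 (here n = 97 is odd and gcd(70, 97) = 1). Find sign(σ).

+1

Start at x=96: 96 → 27 → 47 → 89 → 22 → 85 → 33 → … (one orbit).
7 cycles of lengths [16, 16, 16, 16, 16, 16, 1].
n − c = 97 − 7 = 90; sign = (−1)^90 = +1.
Check: (70/97) = +1 by Zolotarev.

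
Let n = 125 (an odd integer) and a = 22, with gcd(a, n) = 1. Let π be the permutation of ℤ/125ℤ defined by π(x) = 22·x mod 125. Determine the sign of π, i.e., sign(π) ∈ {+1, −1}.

-1

Orbit of 118 under x↦22x: [118, 96, 112, 89, 83, 76, 47]… (length divides ord_125(22)).
Decompose π into cycles: lengths [100, 20, 4, 1] (4 cycles, including the fixed point 0).
n − c = 125 − 4 = 121; sign = (−1)^121 = -1.
The Jacobi symbol (22|125) = -1 (Zolotarev) agrees.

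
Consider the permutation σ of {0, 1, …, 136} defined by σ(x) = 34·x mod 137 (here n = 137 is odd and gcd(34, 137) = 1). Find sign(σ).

Trace 73: π^k(73) = [73, 16, 133, 1, 34, 60, 122] for k=0..6.
Cycle type of π: 17×8 + 1; total 9 cycles.
137 − 9 = 128 transpositions; sign(π) = (−1)^128 = +1.
The Jacobi symbol (34|137) = +1 (Zolotarev) agrees.

+1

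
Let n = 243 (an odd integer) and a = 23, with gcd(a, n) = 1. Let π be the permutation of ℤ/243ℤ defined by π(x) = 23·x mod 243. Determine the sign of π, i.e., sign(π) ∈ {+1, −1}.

-1

Orbit of 224 under x↦23x: [224, 49, 155, 163, 104, 205, 98]… (length divides ord_243(23)).
Cycle type of π: 162 + 54 + 18 + 6 + 2 + 1; total 6 cycles.
sign(π) = (−1)^{n − #cycles} = (−1)^{243−6} = (−1)^237 = -1.
Zolotarev: (23|243) = -1, matching the cycle-count sign.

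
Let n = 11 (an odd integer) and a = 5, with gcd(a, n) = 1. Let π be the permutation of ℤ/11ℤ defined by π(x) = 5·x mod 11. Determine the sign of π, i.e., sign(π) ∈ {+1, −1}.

+1

Start at x=5: 5 → 3 → 4 → 9 → 1 → 5 (one orbit).
3 cycles of lengths [5, 5, 1].
11 − 3 = 8 transpositions; sign(π) = (−1)^8 = +1.
The Jacobi symbol (5|11) = +1 (Zolotarev) agrees.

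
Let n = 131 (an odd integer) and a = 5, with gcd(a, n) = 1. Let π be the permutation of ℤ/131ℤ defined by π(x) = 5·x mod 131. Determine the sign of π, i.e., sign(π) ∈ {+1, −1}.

+1

Trace 11: π^k(11) = [11, 55, 13, 65, 63, 53, 3] for k=0..6.
The orbit structure of x ↦ 5x mod 131: 3 orbits of sizes [65, 65, 1].
131 − 3 = 128 transpositions; sign(π) = (−1)^128 = +1.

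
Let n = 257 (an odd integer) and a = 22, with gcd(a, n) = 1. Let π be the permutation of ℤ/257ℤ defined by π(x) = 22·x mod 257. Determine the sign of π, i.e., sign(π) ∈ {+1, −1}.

+1

Orbit of 15 under x↦22x: [15, 73, 64, 123, 136, 165, 32]… (length divides ord_257(22)).
Cycle type of π: 64×4 + 1; total 5 cycles.
With 5 cycles on 257 points, sign = (−1)^{257−5} = +1.
The Jacobi symbol (22|257) = +1 (Zolotarev) agrees.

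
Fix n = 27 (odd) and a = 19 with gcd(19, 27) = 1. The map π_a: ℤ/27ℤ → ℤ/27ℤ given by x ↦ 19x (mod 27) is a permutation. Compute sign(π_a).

+1

Orbit of 19 under x↦19x: [19, 10, 1]… (length divides ord_27(19)).
The orbit structure of x ↦ 19x mod 27: 15 orbits of sizes [3, 3, 3, 3, 3, 3, 1, 1, 1, 1, 1, 1, 1, 1, 1].
15 cycles on 27: each ℓ→(−1)^(ℓ−1), product (−1)^12 = +1.
Via Zolotarev, sign(π_{19}) = (19|27) = +1.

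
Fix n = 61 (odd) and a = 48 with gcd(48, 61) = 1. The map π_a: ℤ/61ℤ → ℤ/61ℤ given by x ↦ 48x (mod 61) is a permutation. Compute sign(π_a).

Start at x=48: 48 → 47 → 60 → 13 → 14 → 1 → 48 (one orbit).
The orbit structure of x ↦ 48x mod 61: 11 orbits of sizes [6, 6, 6, 6, 6, 6, 6, 6, 6, 6, 1].
Σ(ℓ_i−1) = 61−11 = 50; sign = (−1)^50 = +1.

+1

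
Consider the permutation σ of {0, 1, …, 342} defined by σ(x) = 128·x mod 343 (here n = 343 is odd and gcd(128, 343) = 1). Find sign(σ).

+1

Orbit of 197 under x↦128x: [197, 177, 18, 246, 275, 214, 295]… (length divides ord_343(128)).
The orbit structure of x ↦ 128x mod 343: 31 orbits of sizes [21, 21, 21, 21, 21, 21, 21, 21, 21, 21, 21, 21, 21, 21, 3, 3, 3, 3, 3, 3, 3, 3, 3, 3, 3, 3, 3, 3, 3, 3, 1].
n − c = 343 − 31 = 312; sign = (−1)^312 = +1.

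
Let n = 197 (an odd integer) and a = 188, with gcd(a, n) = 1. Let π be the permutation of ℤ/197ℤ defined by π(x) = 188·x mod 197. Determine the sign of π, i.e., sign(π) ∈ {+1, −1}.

+1

Start at x=171: 171 → 37 → 61 → 42 → 16 → 53 → 114 → … (one orbit).
5 cycles of lengths [49, 49, 49, 49, 1].
n − c = 197 − 5 = 192; sign = (−1)^192 = +1.
The Jacobi symbol (188|197) = +1 (Zolotarev) agrees.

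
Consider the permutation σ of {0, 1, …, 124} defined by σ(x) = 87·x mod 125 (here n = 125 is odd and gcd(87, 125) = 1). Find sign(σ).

Start at x=82: 82 → 9 → 33 → 121 → 27 → 99 → 113 → … (one orbit).
4 cycles of lengths [100, 20, 4, 1].
n − c = 125 − 4 = 121; sign = (−1)^121 = -1.
Zolotarev: (87|125) = -1, matching the cycle-count sign.

-1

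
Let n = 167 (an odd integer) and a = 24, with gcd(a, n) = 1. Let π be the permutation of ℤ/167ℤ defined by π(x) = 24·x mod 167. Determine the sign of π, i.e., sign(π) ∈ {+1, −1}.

Orbit of 63 under x↦24x: [63, 9, 49, 7, 1, 24, 75]… (length divides ord_167(24)).
Cycle type of π: 83×2 + 1; total 3 cycles.
3 cycles on 167: each ℓ→(−1)^(ℓ−1), product (−1)^164 = +1.

+1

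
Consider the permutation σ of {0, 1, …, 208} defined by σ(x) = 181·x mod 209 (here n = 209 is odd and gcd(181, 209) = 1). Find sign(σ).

Orbit of 86 under x↦181x: [86, 100, 126, 25, 136, 163, 34]… (length divides ord_209(181)).
The orbit structure of x ↦ 181x mod 209: 6 orbits of sizes [90, 90, 18, 5, 5, 1].
209 − 6 = 203 transpositions; sign(π) = (−1)^203 = -1.

-1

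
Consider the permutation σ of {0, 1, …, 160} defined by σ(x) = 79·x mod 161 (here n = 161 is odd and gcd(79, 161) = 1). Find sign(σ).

Orbit of 121 under x↦79x: [121, 60, 71, 135, 39, 22, 128]… (length divides ord_161(79)).
6 cycles of lengths [66, 66, 22, 3, 3, 1].
6 cycles on 161: each ℓ→(−1)^(ℓ−1), product (−1)^155 = -1.

-1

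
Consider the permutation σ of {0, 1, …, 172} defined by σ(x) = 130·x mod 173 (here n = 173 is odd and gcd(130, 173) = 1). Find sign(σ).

+1

Trace 142: π^k(142) = [142, 122, 117, 159, 83, 64, 16] for k=0..6.
Decompose π into cycles: lengths [86, 86, 1] (3 cycles, including the fixed point 0).
173 − 3 = 170 transpositions; sign(π) = (−1)^170 = +1.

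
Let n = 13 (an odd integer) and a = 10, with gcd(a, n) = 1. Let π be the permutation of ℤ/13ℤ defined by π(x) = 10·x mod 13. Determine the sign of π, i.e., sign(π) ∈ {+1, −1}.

Trace 10: π^k(10) = [10, 9, 12, 3, 4, 1] for k=0..5.
3 cycles of lengths [6, 6, 1].
13 − 3 = 10 transpositions; sign(π) = (−1)^10 = +1.
(10|13)_J = +1 (Zolotarev's lemma cross-check).

+1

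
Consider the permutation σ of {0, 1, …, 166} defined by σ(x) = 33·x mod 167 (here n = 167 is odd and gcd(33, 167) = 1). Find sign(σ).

Trace 133: π^k(133) = [133, 47, 48, 81, 1, 33, 87] for k=0..6.
Cycle lengths of π_33 on ℤ/167ℤ: [83, 83, 1]; 3 cycles in total.
sign(π) = (−1)^{n − #cycles} = (−1)^{167−3} = (−1)^164 = +1.
Zolotarev: (33|167) = +1, matching the cycle-count sign.

+1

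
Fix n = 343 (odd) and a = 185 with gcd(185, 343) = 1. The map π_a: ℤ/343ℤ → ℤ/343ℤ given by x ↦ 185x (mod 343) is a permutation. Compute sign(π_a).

Start at x=136: 136 → 121 → 90 → 186 → 110 → 113 → 325 → … (one orbit).
4 cycles of lengths [294, 42, 6, 1].
sign(π) = (−1)^{n − #cycles} = (−1)^{343−4} = (−1)^339 = -1.

-1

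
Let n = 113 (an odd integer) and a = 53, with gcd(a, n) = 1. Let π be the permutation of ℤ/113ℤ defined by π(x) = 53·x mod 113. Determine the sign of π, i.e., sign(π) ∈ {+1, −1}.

Orbit of 81 under x↦53x: [81, 112, 60, 16, 57, 83, 105]… (length divides ord_113(53)).
π_53 has 5 disjoint cycles with lengths [28, 28, 28, 28, 1] on {0,…,112}.
Σ(ℓ_i−1) = 113−5 = 108; sign = (−1)^108 = +1.

+1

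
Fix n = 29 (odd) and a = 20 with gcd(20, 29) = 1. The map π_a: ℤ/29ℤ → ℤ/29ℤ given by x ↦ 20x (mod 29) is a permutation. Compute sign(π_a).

+1

Orbit of 20 under x↦20x: [20, 23, 25, 7, 24, 16, 1]… (length divides ord_29(20)).
Cycle lengths of π_20 on ℤ/29ℤ: [7, 7, 7, 7, 1]; 5 cycles in total.
5 cycles on 29: each ℓ→(−1)^(ℓ−1), product (−1)^24 = +1.
Check: (20/29) = +1 by Zolotarev.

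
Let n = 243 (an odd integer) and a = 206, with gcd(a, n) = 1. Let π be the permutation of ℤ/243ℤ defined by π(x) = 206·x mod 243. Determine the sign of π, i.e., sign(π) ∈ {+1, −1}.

-1

Start at x=98: 98 → 19 → 26 → 10 → 116 → 82 → 125 → … (one orbit).
Cycle lengths of π_206 on ℤ/243ℤ: [54, 54, 54, 18, 18, 18, 6, 6, 6, 2, 2, 2, 2, 1]; 14 cycles in total.
Σ(ℓ_i−1) = 243−14 = 229; sign = (−1)^229 = -1.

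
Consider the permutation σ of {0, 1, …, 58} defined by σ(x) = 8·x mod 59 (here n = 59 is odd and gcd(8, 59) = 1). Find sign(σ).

Start at x=7: 7 → 56 → 35 → 44 → 57 → 43 → 49 → … (one orbit).
The orbit structure of x ↦ 8x mod 59: 2 orbits of sizes [58, 1].
With 2 cycles on 59 points, sign = (−1)^{59−2} = -1.
Check: (8/59) = -1 by Zolotarev.

-1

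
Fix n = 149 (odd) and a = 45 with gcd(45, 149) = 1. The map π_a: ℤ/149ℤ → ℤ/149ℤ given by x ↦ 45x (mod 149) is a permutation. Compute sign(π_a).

Orbit of 140 under x↦45x: [140, 42, 102, 120, 36, 130, 39]… (length divides ord_149(45)).
3 cycles of lengths [74, 74, 1].
With 3 cycles on 149 points, sign = (−1)^{149−3} = +1.
Via Zolotarev, sign(π_{45}) = (45|149) = +1.

+1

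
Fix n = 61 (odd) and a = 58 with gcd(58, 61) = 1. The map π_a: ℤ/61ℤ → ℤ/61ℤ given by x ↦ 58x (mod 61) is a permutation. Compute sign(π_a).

Trace 9: π^k(9) = [9, 34, 20, 1, 58] for k=0..4.
Cycle type of π: 5×12 + 1; total 13 cycles.
With 13 cycles on 61 points, sign = (−1)^{61−13} = +1.

+1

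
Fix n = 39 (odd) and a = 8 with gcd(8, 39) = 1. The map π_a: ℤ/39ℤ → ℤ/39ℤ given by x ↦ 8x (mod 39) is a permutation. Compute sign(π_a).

Orbit of 1 under x↦8x: [1, 8, 25, 5]… (length divides ord_39(8)).
The orbit structure of x ↦ 8x mod 39: 11 orbits of sizes [4, 4, 4, 4, 4, 4, 4, 4, 4, 2, 1].
n − c = 39 − 11 = 28; sign = (−1)^28 = +1.

+1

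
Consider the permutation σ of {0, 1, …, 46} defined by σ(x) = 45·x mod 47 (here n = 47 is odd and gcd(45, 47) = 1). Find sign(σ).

-1

Trace 11: π^k(11) = [11, 25, 44, 6, 35, 24, 46] for k=0..6.
Cycle type of π: 46 + 1; total 2 cycles.
With 2 cycles on 47 points, sign = (−1)^{47−2} = -1.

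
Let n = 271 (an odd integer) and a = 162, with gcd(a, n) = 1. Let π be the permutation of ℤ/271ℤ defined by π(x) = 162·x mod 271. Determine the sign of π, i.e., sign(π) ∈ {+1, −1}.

Orbit of 99 under x↦162x: [99, 49, 79, 61, 126, 87, 2]… (length divides ord_271(162)).
The orbit structure of x ↦ 162x mod 271: 3 orbits of sizes [135, 135, 1].
Σ(ℓ_i−1) = 271−3 = 268; sign = (−1)^268 = +1.
Zolotarev: (162|271) = +1, matching the cycle-count sign.

+1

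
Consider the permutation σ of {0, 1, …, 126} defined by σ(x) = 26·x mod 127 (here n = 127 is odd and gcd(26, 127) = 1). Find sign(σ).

Trace 19: π^k(19) = [19, 113, 17, 61, 62, 88, 2] for k=0..6.
The orbit structure of x ↦ 26x mod 127: 3 orbits of sizes [63, 63, 1].
Σ(ℓ_i−1) = 127−3 = 124; sign = (−1)^124 = +1.

+1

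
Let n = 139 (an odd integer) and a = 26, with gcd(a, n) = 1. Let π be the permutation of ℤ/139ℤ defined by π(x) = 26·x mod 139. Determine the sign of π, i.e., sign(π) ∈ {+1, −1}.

Start at x=28: 28 → 33 → 24 → 68 → 100 → 98 → 46 → … (one orbit).
2 cycles of lengths [138, 1].
n − c = 139 − 2 = 137; sign = (−1)^137 = -1.

-1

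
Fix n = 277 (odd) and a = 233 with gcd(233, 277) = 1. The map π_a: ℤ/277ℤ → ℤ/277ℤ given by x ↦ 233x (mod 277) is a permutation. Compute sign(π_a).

-1

Trace 47: π^k(47) = [47, 148, 136, 110, 146, 224, 116] for k=0..6.
π_233 has 2 disjoint cycles with lengths [276, 1] on {0,…,276}.
n − c = 277 − 2 = 275; sign = (−1)^275 = -1.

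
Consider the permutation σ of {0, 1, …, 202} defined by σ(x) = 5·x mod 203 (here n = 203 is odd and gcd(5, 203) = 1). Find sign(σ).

Trace 115: π^k(115) = [115, 169, 33, 165, 13, 65, 122] for k=0..6.
The orbit structure of x ↦ 5x mod 203: 8 orbits of sizes [42, 42, 42, 42, 14, 14, 6, 1].
203 − 8 = 195 transpositions; sign(π) = (−1)^195 = -1.
Via Zolotarev, sign(π_{5}) = (5|203) = -1.

-1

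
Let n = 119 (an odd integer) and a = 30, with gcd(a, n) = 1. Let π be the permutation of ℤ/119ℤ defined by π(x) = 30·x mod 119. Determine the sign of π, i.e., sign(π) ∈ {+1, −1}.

Start at x=81: 81 → 50 → 72 → 18 → 64 → 16 → 4 → … (one orbit).
Cycle lengths of π_30 on ℤ/119ℤ: [12, 12, 12, 12, 12, 12, 12, 12, 4, 4, 4, 4, 3, 3, 1]; 15 cycles in total.
15 cycles on 119: each ℓ→(−1)^(ℓ−1), product (−1)^104 = +1.
Check: (30/119) = +1 by Zolotarev.

+1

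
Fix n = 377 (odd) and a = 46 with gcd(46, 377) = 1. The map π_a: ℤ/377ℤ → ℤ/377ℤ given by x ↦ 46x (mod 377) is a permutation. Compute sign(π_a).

+1

Orbit of 46 under x↦46x: [46, 231, 70, 204, 336, 376, 331]… (length divides ord_377(46)).
Decompose π into cycles: lengths [12, 12, 12, 12, 12, 12, 12, 12, 12, 12, 12, 12, 12, 12, 12, 12, 12, 12, 12, 12, 12, 12, 12, 12, 12, 12, 12, 12, 12, 4, 4, 4, 4, 4, 4, 4, 1] (37 cycles, including the fixed point 0).
377 − 37 = 340 transpositions; sign(π) = (−1)^340 = +1.
(46|377)_J = +1 (Zolotarev's lemma cross-check).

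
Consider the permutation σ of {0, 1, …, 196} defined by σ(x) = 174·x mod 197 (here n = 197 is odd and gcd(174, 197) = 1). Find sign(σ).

+1

Start at x=76: 76 → 25 → 16 → 26 → 190 → 161 → 40 → … (one orbit).
The orbit structure of x ↦ 174x mod 197: 3 orbits of sizes [98, 98, 1].
3 cycles on 197: each ℓ→(−1)^(ℓ−1), product (−1)^194 = +1.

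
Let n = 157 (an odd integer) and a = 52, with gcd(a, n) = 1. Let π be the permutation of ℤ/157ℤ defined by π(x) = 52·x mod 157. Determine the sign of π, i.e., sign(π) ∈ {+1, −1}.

Orbit of 100 under x↦52x: [100, 19, 46, 37, 40, 39, 144]… (length divides ord_157(52)).
π_52 has 5 disjoint cycles with lengths [39, 39, 39, 39, 1] on {0,…,156}.
sign(π) = (−1)^{n − #cycles} = (−1)^{157−5} = (−1)^152 = +1.

+1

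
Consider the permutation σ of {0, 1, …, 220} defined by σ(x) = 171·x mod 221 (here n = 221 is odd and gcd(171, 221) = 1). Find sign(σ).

-1

Start at x=137: 137 → 1 → 171 → 69 → 86 → 120 → 188 → … (one orbit).
34 cycles of lengths [12, 12, 12, 12, 12, 12, 12, 12, 12, 12, 12, 12, 12, 12, 12, 12, 12, 1, 1, 1, 1, 1, 1, 1, 1, 1, 1, 1, 1, 1, 1, 1, 1, 1].
34 cycles on 221: each ℓ→(−1)^(ℓ−1), product (−1)^187 = -1.
Zolotarev: (171|221) = -1, matching the cycle-count sign.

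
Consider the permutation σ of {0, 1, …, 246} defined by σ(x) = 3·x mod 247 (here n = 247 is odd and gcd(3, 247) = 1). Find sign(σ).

-1

Trace 81: π^k(81) = [81, 243, 235, 211, 139, 170, 16] for k=0..6.
Decompose π into cycles: lengths [18, 18, 18, 18, 18, 18, 18, 18, 18, 18, 18, 18, 18, 3, 3, 3, 3, 1] (18 cycles, including the fixed point 0).
n − c = 247 − 18 = 229; sign = (−1)^229 = -1.
Zolotarev: (3|247) = -1, matching the cycle-count sign.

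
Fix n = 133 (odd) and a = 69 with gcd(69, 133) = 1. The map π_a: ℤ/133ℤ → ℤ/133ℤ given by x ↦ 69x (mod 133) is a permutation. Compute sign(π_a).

Trace 27: π^k(27) = [27, 1, 69, 106, 132, 64] for k=0..5.
The orbit structure of x ↦ 69x mod 133: 25 orbits of sizes [6, 6, 6, 6, 6, 6, 6, 6, 6, 6, 6, 6, 6, 6, 6, 6, 6, 6, 6, 6, 6, 2, 2, 2, 1].
n − c = 133 − 25 = 108; sign = (−1)^108 = +1.
The Jacobi symbol (69|133) = +1 (Zolotarev) agrees.

+1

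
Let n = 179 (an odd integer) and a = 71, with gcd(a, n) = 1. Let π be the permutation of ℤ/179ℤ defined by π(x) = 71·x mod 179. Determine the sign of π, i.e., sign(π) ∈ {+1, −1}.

Start at x=157: 157 → 49 → 78 → 168 → 114 → 39 → 84 → … (one orbit).
Cycle lengths of π_71 on ℤ/179ℤ: [178, 1]; 2 cycles in total.
With 2 cycles on 179 points, sign = (−1)^{179−2} = -1.
Zolotarev: (71|179) = -1, matching the cycle-count sign.

-1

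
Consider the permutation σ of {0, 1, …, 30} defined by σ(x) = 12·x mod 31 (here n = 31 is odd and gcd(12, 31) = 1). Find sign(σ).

Start at x=25: 25 → 21 → 4 → 17 → 18 → 30 → 19 → … (one orbit).
The orbit structure of x ↦ 12x mod 31: 2 orbits of sizes [30, 1].
2 cycles on 31: each ℓ→(−1)^(ℓ−1), product (−1)^29 = -1.

-1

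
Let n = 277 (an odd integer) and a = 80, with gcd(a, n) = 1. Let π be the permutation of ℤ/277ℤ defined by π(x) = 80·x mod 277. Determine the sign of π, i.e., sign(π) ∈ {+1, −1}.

Start at x=272: 272 → 154 → 132 → 34 → 227 → 155 → 212 → … (one orbit).
Decompose π into cycles: lengths [276, 1] (2 cycles, including the fixed point 0).
n − c = 277 − 2 = 275; sign = (−1)^275 = -1.
Via Zolotarev, sign(π_{80}) = (80|277) = -1.

-1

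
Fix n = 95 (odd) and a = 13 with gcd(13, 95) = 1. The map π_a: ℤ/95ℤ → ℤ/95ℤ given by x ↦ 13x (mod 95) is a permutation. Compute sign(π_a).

+1

Orbit of 24 under x↦13x: [24, 27, 66, 3, 39, 32, 36]… (length divides ord_95(13)).
The orbit structure of x ↦ 13x mod 95: 5 orbits of sizes [36, 36, 18, 4, 1].
n − c = 95 − 5 = 90; sign = (−1)^90 = +1.
Check: (13/95) = +1 by Zolotarev.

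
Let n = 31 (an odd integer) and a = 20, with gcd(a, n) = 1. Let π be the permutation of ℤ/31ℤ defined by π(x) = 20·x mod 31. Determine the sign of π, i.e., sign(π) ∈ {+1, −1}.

+1

Start at x=20: 20 → 28 → 2 → 9 → 25 → 4 → 18 → … (one orbit).
Decompose π into cycles: lengths [15, 15, 1] (3 cycles, including the fixed point 0).
31 − 3 = 28 transpositions; sign(π) = (−1)^28 = +1.
Check: (20/31) = +1 by Zolotarev.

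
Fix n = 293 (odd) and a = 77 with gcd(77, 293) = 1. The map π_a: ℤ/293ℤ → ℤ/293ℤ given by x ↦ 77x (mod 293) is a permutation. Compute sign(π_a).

Trace 268: π^k(268) = [268, 126, 33, 197, 226, 115, 65] for k=0..6.
π_77 has 5 disjoint cycles with lengths [73, 73, 73, 73, 1] on {0,…,292}.
Σ(ℓ_i−1) = 293−5 = 288; sign = (−1)^288 = +1.
The Jacobi symbol (77|293) = +1 (Zolotarev) agrees.

+1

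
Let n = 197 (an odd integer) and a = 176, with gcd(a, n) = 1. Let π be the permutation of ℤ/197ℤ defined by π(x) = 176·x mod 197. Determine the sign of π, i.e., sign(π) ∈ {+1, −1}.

-1

Trace 129: π^k(129) = [129, 49, 153, 136, 99, 88, 122] for k=0..6.
Cycle lengths of π_176 on ℤ/197ℤ: [196, 1]; 2 cycles in total.
sign(π) = (−1)^{n − #cycles} = (−1)^{197−2} = (−1)^195 = -1.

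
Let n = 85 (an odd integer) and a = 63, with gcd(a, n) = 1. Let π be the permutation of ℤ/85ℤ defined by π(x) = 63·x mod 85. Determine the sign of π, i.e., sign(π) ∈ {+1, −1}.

+1

Trace 48: π^k(48) = [48, 49, 27, 1, 63, 59, 62] for k=0..6.
Decompose π into cycles: lengths [16, 16, 16, 16, 16, 4, 1] (7 cycles, including the fixed point 0).
n − c = 85 − 7 = 78; sign = (−1)^78 = +1.
Via Zolotarev, sign(π_{63}) = (63|85) = +1.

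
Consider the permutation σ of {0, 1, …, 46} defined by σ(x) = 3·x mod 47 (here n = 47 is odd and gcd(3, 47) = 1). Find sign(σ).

Start at x=34: 34 → 8 → 24 → 25 → 28 → 37 → 17 → … (one orbit).
3 cycles of lengths [23, 23, 1].
sign(π) = (−1)^{n − #cycles} = (−1)^{47−3} = (−1)^44 = +1.
(3|47)_J = +1 (Zolotarev's lemma cross-check).

+1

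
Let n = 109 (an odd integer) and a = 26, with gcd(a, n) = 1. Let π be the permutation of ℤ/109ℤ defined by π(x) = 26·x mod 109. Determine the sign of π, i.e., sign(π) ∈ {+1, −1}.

+1

Start at x=78: 78 → 66 → 81 → 35 → 38 → 7 → 73 → … (one orbit).
Cycle type of π: 27×4 + 1; total 5 cycles.
With 5 cycles on 109 points, sign = (−1)^{109−5} = +1.
Via Zolotarev, sign(π_{26}) = (26|109) = +1.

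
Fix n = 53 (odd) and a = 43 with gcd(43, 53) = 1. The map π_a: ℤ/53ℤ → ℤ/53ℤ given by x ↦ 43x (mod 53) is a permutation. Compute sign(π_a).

+1

Orbit of 16 under x↦43x: [16, 52, 10, 6, 46, 17, 42]… (length divides ord_53(43)).
Cycle type of π: 26×2 + 1; total 3 cycles.
53 − 3 = 50 transpositions; sign(π) = (−1)^50 = +1.
Zolotarev: (43|53) = +1, matching the cycle-count sign.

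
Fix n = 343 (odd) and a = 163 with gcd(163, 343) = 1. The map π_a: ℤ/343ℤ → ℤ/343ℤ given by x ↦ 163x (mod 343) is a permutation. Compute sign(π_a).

+1

Trace 221: π^k(221) = [221, 8, 275, 235, 232, 86, 298] for k=0..6.
Decompose π into cycles: lengths [147, 147, 21, 21, 3, 3, 1] (7 cycles, including the fixed point 0).
n − c = 343 − 7 = 336; sign = (−1)^336 = +1.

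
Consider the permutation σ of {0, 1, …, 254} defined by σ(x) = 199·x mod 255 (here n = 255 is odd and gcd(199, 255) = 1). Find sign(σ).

-1

Trace 16: π^k(16) = [16, 124, 196, 244, 106, 184, 151] for k=0..6.
Decompose π into cycles: lengths [16, 16, 16, 16, 16, 16, 16, 16, 16, 16, 16, 16, 16, 16, 16, 2, 2, 2, 2, 2, 2, 1, 1, 1] (24 cycles, including the fixed point 0).
Σ(ℓ_i−1) = 255−24 = 231; sign = (−1)^231 = -1.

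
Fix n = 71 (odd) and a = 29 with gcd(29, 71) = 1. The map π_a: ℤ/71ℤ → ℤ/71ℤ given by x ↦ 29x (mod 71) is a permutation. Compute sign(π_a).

Trace 32: π^k(32) = [32, 5, 3, 16, 38, 37, 8] for k=0..6.
The orbit structure of x ↦ 29x mod 71: 3 orbits of sizes [35, 35, 1].
n − c = 71 − 3 = 68; sign = (−1)^68 = +1.
The Jacobi symbol (29|71) = +1 (Zolotarev) agrees.

+1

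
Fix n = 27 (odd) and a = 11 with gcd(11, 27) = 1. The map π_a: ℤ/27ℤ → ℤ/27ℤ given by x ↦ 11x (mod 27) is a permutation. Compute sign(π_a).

-1

Start at x=23: 23 → 10 → 2 → 22 → 26 → 16 → 14 → … (one orbit).
4 cycles of lengths [18, 6, 2, 1].
Σ(ℓ_i−1) = 27−4 = 23; sign = (−1)^23 = -1.
Zolotarev: (11|27) = -1, matching the cycle-count sign.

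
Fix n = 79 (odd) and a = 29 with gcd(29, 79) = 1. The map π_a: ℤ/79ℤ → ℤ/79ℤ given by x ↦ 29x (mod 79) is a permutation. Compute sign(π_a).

-1

Trace 15: π^k(15) = [15, 40, 54, 65, 68, 76, 71] for k=0..6.
Cycle lengths of π_29 on ℤ/79ℤ: [78, 1]; 2 cycles in total.
sign(π) = (−1)^{n − #cycles} = (−1)^{79−2} = (−1)^77 = -1.
Check: (29/79) = -1 by Zolotarev.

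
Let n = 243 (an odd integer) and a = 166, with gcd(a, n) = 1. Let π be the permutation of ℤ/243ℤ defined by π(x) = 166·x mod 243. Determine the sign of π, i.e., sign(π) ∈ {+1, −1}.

+1

Orbit of 70 under x↦166x: [70, 199, 229, 106, 100, 76, 223]… (length divides ord_243(166)).
Cycle type of π: 81×2 + 27×2 + 9×2 + 3×2 + 1×3; total 11 cycles.
n − c = 243 − 11 = 232; sign = (−1)^232 = +1.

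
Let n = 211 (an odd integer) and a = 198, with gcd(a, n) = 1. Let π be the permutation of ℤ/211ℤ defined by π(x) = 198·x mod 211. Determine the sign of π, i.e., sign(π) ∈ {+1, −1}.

-1

Orbit of 123 under x↦198x: [123, 89, 109, 60, 64, 12, 55]… (length divides ord_211(198)).
Cycle type of π: 70×3 + 1; total 4 cycles.
4 cycles on 211: each ℓ→(−1)^(ℓ−1), product (−1)^207 = -1.
Check: (198/211) = -1 by Zolotarev.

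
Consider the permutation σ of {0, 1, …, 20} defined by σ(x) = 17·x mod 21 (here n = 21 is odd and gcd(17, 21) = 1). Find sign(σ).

+1

Orbit of 20 under x↦17x: [20, 4, 5, 1, 17, 16]… (length divides ord_21(17)).
Cycle type of π: 6×3 + 2 + 1; total 5 cycles.
5 cycles on 21: each ℓ→(−1)^(ℓ−1), product (−1)^16 = +1.
The Jacobi symbol (17|21) = +1 (Zolotarev) agrees.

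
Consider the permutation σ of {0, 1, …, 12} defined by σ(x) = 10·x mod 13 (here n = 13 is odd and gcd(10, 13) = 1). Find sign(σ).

+1

Orbit of 3 under x↦10x: [3, 4, 1, 10, 9, 12]… (length divides ord_13(10)).
The orbit structure of x ↦ 10x mod 13: 3 orbits of sizes [6, 6, 1].
Σ(ℓ_i−1) = 13−3 = 10; sign = (−1)^10 = +1.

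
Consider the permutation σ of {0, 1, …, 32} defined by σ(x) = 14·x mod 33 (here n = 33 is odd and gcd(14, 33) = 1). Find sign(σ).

Trace 14: π^k(14) = [14, 31, 5, 4, 23, 25, 20] for k=0..6.
Decompose π into cycles: lengths [10, 10, 5, 5, 2, 1] (6 cycles, including the fixed point 0).
With 6 cycles on 33 points, sign = (−1)^{33−6} = -1.

-1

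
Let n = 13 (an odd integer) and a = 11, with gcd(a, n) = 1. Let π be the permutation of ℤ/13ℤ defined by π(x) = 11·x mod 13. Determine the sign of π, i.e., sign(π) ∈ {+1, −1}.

-1

Trace 8: π^k(8) = [8, 10, 6, 1, 11, 4, 5] for k=0..6.
2 cycles of lengths [12, 1].
sign(π) = (−1)^{n − #cycles} = (−1)^{13−2} = (−1)^11 = -1.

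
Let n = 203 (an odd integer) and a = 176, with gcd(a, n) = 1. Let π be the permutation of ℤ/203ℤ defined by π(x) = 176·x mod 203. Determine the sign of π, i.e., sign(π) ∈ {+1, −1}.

Start at x=71: 71 → 113 → 197 → 162 → 92 → 155 → 78 → … (one orbit).
Cycle lengths of π_176 on ℤ/203ℤ: [28, 28, 28, 28, 28, 28, 28, 1, 1, 1, 1, 1, 1, 1]; 14 cycles in total.
14 cycles on 203: each ℓ→(−1)^(ℓ−1), product (−1)^189 = -1.

-1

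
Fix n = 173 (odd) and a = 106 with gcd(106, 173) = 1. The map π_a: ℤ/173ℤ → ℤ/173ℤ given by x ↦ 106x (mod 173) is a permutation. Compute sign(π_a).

+1

Start at x=95: 95 → 36 → 10 → 22 → 83 → 148 → 118 → … (one orbit).
The orbit structure of x ↦ 106x mod 173: 5 orbits of sizes [43, 43, 43, 43, 1].
5 cycles on 173: each ℓ→(−1)^(ℓ−1), product (−1)^168 = +1.
Zolotarev: (106|173) = +1, matching the cycle-count sign.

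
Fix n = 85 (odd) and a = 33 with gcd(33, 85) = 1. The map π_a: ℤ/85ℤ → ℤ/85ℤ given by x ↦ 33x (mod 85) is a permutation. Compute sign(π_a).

Start at x=69: 69 → 67 → 1 → 33 → 69 (one orbit).
Cycle type of π: 4×17 + 2×8 + 1; total 26 cycles.
Σ(ℓ_i−1) = 85−26 = 59; sign = (−1)^59 = -1.

-1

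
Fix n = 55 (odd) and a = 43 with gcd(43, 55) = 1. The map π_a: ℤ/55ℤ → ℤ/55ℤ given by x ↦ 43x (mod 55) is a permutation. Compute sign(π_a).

Orbit of 43 under x↦43x: [43, 34, 32, 1]… (length divides ord_55(43)).
Cycle lengths of π_43 on ℤ/55ℤ: [4, 4, 4, 4, 4, 4, 4, 4, 4, 4, 4, 2, 2, 2, 2, 2, 1]; 17 cycles in total.
n − c = 55 − 17 = 38; sign = (−1)^38 = +1.
The Jacobi symbol (43|55) = +1 (Zolotarev) agrees.

+1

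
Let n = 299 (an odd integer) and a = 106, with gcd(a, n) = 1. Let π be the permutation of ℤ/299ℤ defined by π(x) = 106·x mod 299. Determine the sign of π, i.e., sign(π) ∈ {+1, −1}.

+1

Trace 248: π^k(248) = [248, 275, 147, 34, 16, 201, 77] for k=0..6.
Cycle lengths of π_106 on ℤ/299ℤ: [132, 132, 22, 12, 1]; 5 cycles in total.
With 5 cycles on 299 points, sign = (−1)^{299−5} = +1.
Zolotarev: (106|299) = +1, matching the cycle-count sign.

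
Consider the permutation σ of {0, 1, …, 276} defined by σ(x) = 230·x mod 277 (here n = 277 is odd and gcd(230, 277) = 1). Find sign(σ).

+1

Trace 194: π^k(194) = [194, 23, 27, 116, 88, 19, 215] for k=0..6.
Cycle type of π: 69×4 + 1; total 5 cycles.
277 − 5 = 272 transpositions; sign(π) = (−1)^272 = +1.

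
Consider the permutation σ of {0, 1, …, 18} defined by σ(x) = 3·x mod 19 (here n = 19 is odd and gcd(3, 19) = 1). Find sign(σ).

-1

Start at x=17: 17 → 13 → 1 → 3 → 9 → 8 → 5 → … (one orbit).
2 cycles of lengths [18, 1].
19 − 2 = 17 transpositions; sign(π) = (−1)^17 = -1.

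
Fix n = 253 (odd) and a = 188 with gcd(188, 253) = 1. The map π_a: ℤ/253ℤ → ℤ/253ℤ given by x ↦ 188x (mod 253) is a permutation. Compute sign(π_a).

+1

Orbit of 144 under x↦188x: [144, 1, 188, 177, 133, 210, 12]… (length divides ord_253(188)).
The orbit structure of x ↦ 188x mod 253: 33 orbits of sizes [11, 11, 11, 11, 11, 11, 11, 11, 11, 11, 11, 11, 11, 11, 11, 11, 11, 11, 11, 11, 11, 11, 1, 1, 1, 1, 1, 1, 1, 1, 1, 1, 1].
sign(π) = (−1)^{n − #cycles} = (−1)^{253−33} = (−1)^220 = +1.
Check: (188/253) = +1 by Zolotarev.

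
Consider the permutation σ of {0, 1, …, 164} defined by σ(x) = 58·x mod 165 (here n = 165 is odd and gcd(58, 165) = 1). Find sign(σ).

Trace 4: π^k(4) = [4, 67, 91, 163, 49, 37, 1] for k=0..6.
The orbit structure of x ↦ 58x mod 165: 18 orbits of sizes [20, 20, 20, 20, 20, 20, 5, 5, 5, 5, 5, 5, 4, 4, 4, 1, 1, 1].
With 18 cycles on 165 points, sign = (−1)^{165−18} = -1.
Check: (58/165) = -1 by Zolotarev.

-1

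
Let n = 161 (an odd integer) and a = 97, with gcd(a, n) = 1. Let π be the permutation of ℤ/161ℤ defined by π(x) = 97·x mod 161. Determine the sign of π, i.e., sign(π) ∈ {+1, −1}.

+1

Orbit of 90 under x↦97x: [90, 36, 111, 141, 153, 29, 76]… (length divides ord_161(97)).
11 cycles of lengths [22, 22, 22, 22, 22, 22, 22, 2, 2, 2, 1].
161 − 11 = 150 transpositions; sign(π) = (−1)^150 = +1.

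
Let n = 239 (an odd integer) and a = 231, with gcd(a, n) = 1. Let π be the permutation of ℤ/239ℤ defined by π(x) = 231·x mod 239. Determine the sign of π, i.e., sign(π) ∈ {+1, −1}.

-1

Trace 78: π^k(78) = [78, 93, 212, 216, 184, 201, 65] for k=0..6.
π_231 has 2 disjoint cycles with lengths [238, 1] on {0,…,238}.
Σ(ℓ_i−1) = 239−2 = 237; sign = (−1)^237 = -1.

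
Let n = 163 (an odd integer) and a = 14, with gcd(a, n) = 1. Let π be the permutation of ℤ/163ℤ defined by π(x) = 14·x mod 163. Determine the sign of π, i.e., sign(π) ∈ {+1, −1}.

+1

Orbit of 104 under x↦14x: [104, 152, 9, 126, 134, 83, 21]… (length divides ord_163(14)).
π_14 has 3 disjoint cycles with lengths [81, 81, 1] on {0,…,162}.
3 cycles on 163: each ℓ→(−1)^(ℓ−1), product (−1)^160 = +1.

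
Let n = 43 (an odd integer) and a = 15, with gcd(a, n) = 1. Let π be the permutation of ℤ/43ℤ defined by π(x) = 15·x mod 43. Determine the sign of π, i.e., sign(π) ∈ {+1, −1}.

Orbit of 38 under x↦15x: [38, 11, 36, 24, 16, 25, 31]… (length divides ord_43(15)).
The orbit structure of x ↦ 15x mod 43: 3 orbits of sizes [21, 21, 1].
Σ(ℓ_i−1) = 43−3 = 40; sign = (−1)^40 = +1.

+1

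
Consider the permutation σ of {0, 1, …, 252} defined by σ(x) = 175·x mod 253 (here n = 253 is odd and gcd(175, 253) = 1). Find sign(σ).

+1

Start at x=120: 120 → 1 → 175 → 12 → 76 → 144 → 153 → … (one orbit).
Cycle lengths of π_175 on ℤ/253ℤ: [22, 22, 22, 22, 22, 22, 22, 22, 22, 22, 22, 2, 2, 2, 2, 2, 1]; 17 cycles in total.
Σ(ℓ_i−1) = 253−17 = 236; sign = (−1)^236 = +1.
Zolotarev: (175|253) = +1, matching the cycle-count sign.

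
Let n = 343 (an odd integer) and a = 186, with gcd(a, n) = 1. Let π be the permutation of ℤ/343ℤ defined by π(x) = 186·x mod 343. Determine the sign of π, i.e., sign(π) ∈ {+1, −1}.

Orbit of 281 under x↦186x: [281, 130, 170, 64, 242, 79, 288]… (length divides ord_343(186)).
The orbit structure of x ↦ 186x mod 343: 7 orbits of sizes [147, 147, 21, 21, 3, 3, 1].
sign(π) = (−1)^{n − #cycles} = (−1)^{343−7} = (−1)^336 = +1.

+1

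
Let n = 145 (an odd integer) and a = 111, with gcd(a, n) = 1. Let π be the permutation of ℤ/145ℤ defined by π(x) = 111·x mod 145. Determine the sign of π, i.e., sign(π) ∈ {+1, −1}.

+1

Trace 16: π^k(16) = [16, 36, 81, 1, 111, 141, 136] for k=0..6.
π_111 has 25 disjoint cycles with lengths [7, 7, 7, 7, 7, 7, 7, 7, 7, 7, 7, 7, 7, 7, 7, 7, 7, 7, 7, 7, 1, 1, 1, 1, 1] on {0,…,144}.
25 cycles on 145: each ℓ→(−1)^(ℓ−1), product (−1)^120 = +1.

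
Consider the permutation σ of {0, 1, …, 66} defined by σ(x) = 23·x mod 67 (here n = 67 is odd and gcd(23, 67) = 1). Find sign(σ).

+1

Trace 15: π^k(15) = [15, 10, 29, 64, 65, 21, 14] for k=0..6.
Decompose π into cycles: lengths [33, 33, 1] (3 cycles, including the fixed point 0).
With 3 cycles on 67 points, sign = (−1)^{67−3} = +1.
Check: (23/67) = +1 by Zolotarev.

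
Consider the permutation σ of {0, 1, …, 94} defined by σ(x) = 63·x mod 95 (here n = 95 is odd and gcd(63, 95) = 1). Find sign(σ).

Start at x=73: 73 → 39 → 82 → 36 → 83 → 4 → 62 → … (one orbit).
The orbit structure of x ↦ 63x mod 95: 6 orbits of sizes [36, 36, 9, 9, 4, 1].
n − c = 95 − 6 = 89; sign = (−1)^89 = -1.
Check: (63/95) = -1 by Zolotarev.

-1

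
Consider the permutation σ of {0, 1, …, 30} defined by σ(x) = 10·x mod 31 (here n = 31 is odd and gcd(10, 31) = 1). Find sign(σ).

Start at x=14: 14 → 16 → 5 → 19 → 4 → 9 → 28 → … (one orbit).
π_10 has 3 disjoint cycles with lengths [15, 15, 1] on {0,…,30}.
Σ(ℓ_i−1) = 31−3 = 28; sign = (−1)^28 = +1.
Zolotarev: (10|31) = +1, matching the cycle-count sign.

+1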